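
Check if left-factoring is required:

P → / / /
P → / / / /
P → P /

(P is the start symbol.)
Left-factoring is needed when two productions for the same non-terminal
share a common prefix on the right-hand side.

Productions for P:
  P → / / /
  P → / / / /
  P → P /

Found common prefix '/ / /' in productions for P

Answer: Yes, P has productions with common prefix '/ / /'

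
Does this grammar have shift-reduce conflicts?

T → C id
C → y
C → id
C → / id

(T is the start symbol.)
A shift-reduce conflict occurs when an LR(0) state has both:
  - a complete (reduce) item [A → α .] (dot at the end), and
  - a shift item [B → β . c γ] (dot before a terminal).

Augment with T' → T and build the canonical LR(0) collection (I0 = CLOSURE({[T' → . T]}), then GOTO on every symbol after a dot until no new states appear). It has 8 states:
  I0: { [C → . / id], [C → . id], [C → . y], [T → . C id], [T' → . T] }  — shift
  I1: { [C → / . id] }  — shift
  I2: { [T → C . id] }  — shift
  I3: { [T' → T .] }  — accept
  I4: { [C → id .] }  — reduce
  I5: { [C → y .] }  — reduce
  I6: { [T → C id .] }  — reduce
  I7: { [C → / id .] }  — reduce

No state contains both a complete item and a shift item.

Answer: No shift-reduce conflicts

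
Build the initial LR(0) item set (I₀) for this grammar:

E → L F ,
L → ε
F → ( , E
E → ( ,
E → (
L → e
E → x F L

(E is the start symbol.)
First, augment the grammar with E' → E
I₀ = CLOSURE({ [E' → . E] }):
  [E' → . E] has the dot before E: add [E → . L F ,], [E → . ( ,], [E → . (], [E → . x F L]
  [E → . L F ,] has the dot before L: add [L → .], [L → . e]
No further items can be added.

I₀ = { [E → . ( ,], [E → . (], [E → . L F ,], [E → . x F L], [E' → . E], [L → . e], [L → .] }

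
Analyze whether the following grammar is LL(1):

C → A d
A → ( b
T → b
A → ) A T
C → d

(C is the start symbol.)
Yes, the grammar is LL(1).

Relevant sets:
  FIRST(A) = { '(', ')' }

For C:
  PREDICT(C → A d) = { '(', ')' }
  PREDICT(C → d) = { 'd' }
For A:
  PREDICT(A → '(' b) = { '(' }
  PREDICT(A → ')' A T) = { ')' }
T has a single production, so nothing to check there.

All predict sets are disjoint. The grammar IS LL(1).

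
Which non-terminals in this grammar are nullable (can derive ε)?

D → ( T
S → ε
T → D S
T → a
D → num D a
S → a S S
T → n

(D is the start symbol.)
{ 'S' }

ε-productions: S → ε
So S is immediately nullable.
No further non-terminal can be added: every production for the remaining non-terminals contains a terminal or a non-nullable non-terminal.
Nullable = { 'S' }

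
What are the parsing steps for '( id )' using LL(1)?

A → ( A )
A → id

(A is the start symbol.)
LL(1) parsing maintains a stack (initially the start symbol over $) and the input. At each step: if the stack top is a terminal, match it against the current input token; if it is a non-terminal N, replace it with the RHS of M[N, lookahead] (the unique production whose predict set contains the lookahead).

Stack is shown with the top on the left.

Stack    Input     Action
-------------------------
A $      ( id ) $  output A → ( A )
( A ) $  ( id ) $  match '('
A ) $    id ) $    output A → id
id ) $   id ) $    match 'id'
) $      ) $       match ')'
$        $         accept

The string is accepted.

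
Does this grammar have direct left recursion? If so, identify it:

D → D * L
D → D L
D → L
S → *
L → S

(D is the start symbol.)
Direct left recursion occurs when N → N α for some non-terminal N (the right-hand side begins with the left-hand side itself).

D → D * L: LEFT RECURSIVE (starts with D)
D → D L: LEFT RECURSIVE (starts with D)
D → L: starts with L
S → *: starts with '*'
L → S: starts with S

The grammar has direct left recursion on: D.

Answer: Yes, D is left-recursive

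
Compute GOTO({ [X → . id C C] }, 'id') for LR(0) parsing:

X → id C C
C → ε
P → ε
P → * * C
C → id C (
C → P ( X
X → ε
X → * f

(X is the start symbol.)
GOTO(I, 'id') = CLOSURE({ [A → αX.β] : [A → α.Xβ] ∈ I, X = 'id' })

Items with dot before 'id', with the dot advanced:
  [X → . id C C] → [X → id . C C]
Closure of the advanced items:
  [X → id . C C] has the dot before C: add [C → .], [C → . id C (], [C → . P ( X]
  [C → . P ( X] has the dot before P: add [P → .], [P → . * * C]

GOTO = { [C → . P ( X], [C → . id C (], [C → .], [P → . * * C], [P → .], [X → id . C C] }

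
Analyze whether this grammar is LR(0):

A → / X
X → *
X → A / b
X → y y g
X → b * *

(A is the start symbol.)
A grammar is LR(0) if no state in the canonical LR(0) collection has:
  - both a shift item (dot before a terminal) and a complete item (shift-reduce conflict), or
  - two or more complete items (reduce-reduce conflict; the accept item [A' → A .] counts as a complete item here).

Augment with A' → A and build the canonical LR(0) collection (I0 = CLOSURE({[A' → . A]}), then GOTO on every symbol after a dot until no new states appear). It has 14 states:
  I0: { [A → . / X], [A' → . A] }  — shift
  I1: { [A → . / X], [A → / . X], [X → . *], [X → . A / b], [X → . b * *], [X → . y y g] }  — shift
  I2: { [A' → A .] }  — accept
  I3: { [X → * .] }  — reduce
  I4: { [X → A . / b] }  — shift
  I5: { [A → / X .] }  — reduce
  I6: { [X → b . * *] }  — shift
  I7: { [X → y . y g] }  — shift
  I8: { [X → y y . g] }  — shift
  I9: { [X → y y g .] }  — reduce
  I10: { [X → b * . *] }  — shift
  I11: { [X → b * * .] }  — reduce
  I12: { [X → A / . b] }  — shift
  I13: { [X → A / b .] }  — reduce

Every state is either a pure shift/goto state or contains exactly one complete item and nothing to shift — no conflicts. The grammar is LR(0).

Answer: Yes, the grammar is LR(0)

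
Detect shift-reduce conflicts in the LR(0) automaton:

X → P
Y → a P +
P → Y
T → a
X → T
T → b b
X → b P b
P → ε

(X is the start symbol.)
A shift-reduce conflict occurs when an LR(0) state has both:
  - a complete (reduce) item [A → α .] (dot at the end), and
  - a shift item [B → β . c γ] (dot before a terminal).

Augment with X' → X and build the canonical LR(0) collection (I0 = CLOSURE({[X' → . X]}), then GOTO on every symbol after a dot until no new states appear). It has 13 states:
  I0: { [P → . Y], [P → .], [T → . a], [T → . b b], [X → . P], [X → . T], [X → . b P b], [X' → . X], [Y → . a P +] }  — shift, reduce
  I1: { [X → P .] }  — reduce
  I2: { [X → T .] }  — reduce
  I3: { [X' → X .] }  — accept
  I4: { [P → Y .] }  — reduce
  I5: { [P → . Y], [P → .], [T → a .], [Y → . a P +], [Y → a . P +] }  — shift, 2 reduces
  I6: { [P → . Y], [P → .], [T → b . b], [X → b . P b], [Y → . a P +] }  — shift, reduce
  I7: { [X → b P . b] }  — shift
  I8: { [P → . Y], [P → .], [Y → . a P +], [Y → a . P +] }  — shift, reduce
  I9: { [T → b b .] }  — reduce
  I10: { [Y → a P . +] }  — shift
  I11: { [Y → a P + .] }  — reduce
  I12: { [X → b P b .] }  — reduce

I0 contains reduce item [P → .] and shift items [T → . a], [T → . b b], [X → . b P b], [Y → . a P +] — shift-reduce conflict.
I5 contains reduce items [P → .], [T → a .] and shift item [Y → . a P +] — shift-reduce conflict.
I6 contains reduce item [P → .] and shift items [T → b . b], [Y → . a P +] — shift-reduce conflict.
I8 contains reduce item [P → .] and shift item [Y → . a P +] — shift-reduce conflict.

Answer: Yes — I0: [P → .] vs [T → . a]; I5: [P → .] vs [Y → . a P +]; I6: [P → .] vs [T → b . b]; I8: [P → .] vs [Y → . a P +]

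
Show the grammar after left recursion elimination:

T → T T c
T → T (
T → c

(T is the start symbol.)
T → c T'
T' → T c T'
T' → ( T'
T' → ε

T is directly left-recursive. The standard transformation for
  A → A α₁ | ... | A α_m | β₁ | ... | β_n
is
  A  → β₁ A' | ... | β_n A'
  A' → α₁ A' | ... | α_m A' | ε

T → c becomes T → c T'
T → T T c becomes T' → T c T'
T → T ( becomes T' → ( T'
Add T' → ε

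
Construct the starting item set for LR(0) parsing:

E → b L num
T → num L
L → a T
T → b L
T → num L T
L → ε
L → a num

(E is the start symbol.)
First, augment the grammar with E' → E
I₀ = CLOSURE({ [E' → . E] }):
  [E' → . E] has the dot before E: add [E → . b L num]
No further items can be added.

I₀ = { [E → . b L num], [E' → . E] }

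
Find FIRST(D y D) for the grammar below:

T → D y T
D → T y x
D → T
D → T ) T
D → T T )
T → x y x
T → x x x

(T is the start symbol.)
FIRST sets of the non-terminals involved (from the grammar, by fixed-point iteration):
  FIRST(D) = { 'x' }

To compute FIRST(D y D), process the symbols left to right:
Symbol D is a non-terminal. Add FIRST(D) \ {ε} = { 'x' }
D is not nullable (ε ∉ FIRST(D)), so stop here.
FIRST(D y D) = { 'x' }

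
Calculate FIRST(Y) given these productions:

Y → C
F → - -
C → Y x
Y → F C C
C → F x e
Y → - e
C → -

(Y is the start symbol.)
{ '-' }

To compute FIRST(Y), examine every production with Y on the left-hand side, reading each right-hand side left to right until a non-nullable symbol is reached.

FIRST sets of the other non-terminals involved (by the same procedure, iterated to a fixed point):
  FIRST(C) = { '-' }
  FIRST(F) = { '-' }

From Y → C:
  - C is a non-terminal: add FIRST(C) \ {ε} = { '-' }
    C is not nullable, so stop
From Y → F C C:
  - F is a non-terminal: add FIRST(F) \ {ε} = { '-' }
    F is not nullable, so stop
From Y → - e:
  - '-' is a terminal: add '-' and stop

Collecting: FIRST(Y) = { '-' }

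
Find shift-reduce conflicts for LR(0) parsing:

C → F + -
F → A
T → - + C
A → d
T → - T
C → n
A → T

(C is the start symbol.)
Augment with C' → C and build the canonical LR(0) collection (I0 = CLOSURE({[C' → . C]}), then GOTO on every symbol after a dot until no new states appear). It has 13 states:
  I0: { [A → . T], [A → . d], [C → . F + -], [C → . n], [C' → . C], [F → . A], [T → . - + C], [T → . - T] }  — shift
  I1: { [T → - . + C], [T → - . T], [T → . - + C], [T → . - T] }  — shift
  I2: { [F → A .] }  — reduce
  I3: { [C' → C .] }  — accept
  I4: { [C → F . + -] }  — shift
  I5: { [A → T .] }  — reduce
  I6: { [A → d .] }  — reduce
  I7: { [C → n .] }  — reduce
  I8: { [C → F + . -] }  — shift
  I9: { [C → F + - .] }  — reduce
  I10: { [A → . T], [A → . d], [C → . F + -], [C → . n], [F → . A], [T → - + . C], [T → . - + C], [T → . - T] }  — shift
  I11: { [T → - T .] }  — reduce
  I12: { [T → - + C .] }  — reduce

No state contains both a complete item and a shift item.

Answer: No shift-reduce conflicts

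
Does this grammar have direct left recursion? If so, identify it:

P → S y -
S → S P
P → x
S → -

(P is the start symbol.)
Yes, S is left-recursive

Direct left recursion occurs when N → N α for some non-terminal N (the right-hand side begins with the left-hand side itself).

P → S y -: starts with S
S → S P: LEFT RECURSIVE (starts with S)
P → x: starts with x
S → -: starts with '-'

The grammar has direct left recursion on: S.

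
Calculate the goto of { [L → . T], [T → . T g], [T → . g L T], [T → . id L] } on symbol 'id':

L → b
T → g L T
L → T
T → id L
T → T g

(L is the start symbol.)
{ [L → . T], [L → . b], [T → . T g], [T → . g L T], [T → . id L], [T → id . L] }

GOTO(I, 'id') = CLOSURE({ [A → αX.β] : [A → α.Xβ] ∈ I, X = 'id' })

Items with dot before 'id', with the dot advanced:
  [T → . id L] → [T → id . L]
Closure of the advanced items:
  [T → id . L] has the dot before L: add [L → . b], [L → . T]
  [L → . T] has the dot before T: add [T → . g L T], [T → . id L], [T → . T g]

GOTO = { [L → . T], [L → . b], [T → . T g], [T → . g L T], [T → . id L], [T → id . L] }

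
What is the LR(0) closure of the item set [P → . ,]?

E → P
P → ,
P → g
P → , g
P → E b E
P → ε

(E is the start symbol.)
{ [P → . ,] }

To compute CLOSURE, for each item [A → α.Bβ] where B is a non-terminal, add [B → .γ] for all productions B → γ; repeat for the newly added items until nothing changes.

Start with: [P → . ,]
The dot precedes the terminal ',', so nothing is added.

CLOSURE = { [P → . ,] }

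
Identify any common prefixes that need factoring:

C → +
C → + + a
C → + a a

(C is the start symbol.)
Yes, C has productions with common prefix '+'

Left-factoring is needed when two productions for the same non-terminal
share a common prefix on the right-hand side.

Productions for C:
  C → +
  C → + + a
  C → + a a

Found common prefix '+' in productions for C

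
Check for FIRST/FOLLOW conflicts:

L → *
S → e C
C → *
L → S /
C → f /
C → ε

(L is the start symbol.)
Nullable non-terminals: C.

C: nullable alternative(s) C → ε; FOLLOW(C) = { '/' }
  C → *: FIRST \ {ε} = { '*' } — disjoint from FOLLOW(C)
  C → f /: FIRST \ {ε} = { 'f' } — disjoint from FOLLOW(C)
  C → ε: FIRST \ {ε} = { } — this is the only nullable alternative, skip

L, S have no nullable alternative, so no FIRST/FOLLOW check is needed there.

No FIRST/FOLLOW conflicts found.

Answer: No FIRST/FOLLOW conflicts.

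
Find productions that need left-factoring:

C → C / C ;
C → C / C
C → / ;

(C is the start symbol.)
Left-factoring is needed when two productions for the same non-terminal
share a common prefix on the right-hand side.

Productions for C:
  C → C / C ;
  C → C / C
  C → / ;

Found common prefix 'C / C' in productions for C

Answer: Yes, C has productions with common prefix 'C / C'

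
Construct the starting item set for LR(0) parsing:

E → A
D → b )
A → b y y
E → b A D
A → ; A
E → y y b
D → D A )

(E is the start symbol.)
{ [A → . ; A], [A → . b y y], [E → . A], [E → . b A D], [E → . y y b], [E' → . E] }

First, augment the grammar with E' → E
I₀ = CLOSURE({ [E' → . E] }):
  [E' → . E] has the dot before E: add [E → . A], [E → . b A D], [E → . y y b]
  [E → . A] has the dot before A: add [A → . b y y], [A → . ; A]
No further items can be added.

I₀ = { [A → . ; A], [A → . b y y], [E → . A], [E → . b A D], [E → . y y b], [E' → . E] }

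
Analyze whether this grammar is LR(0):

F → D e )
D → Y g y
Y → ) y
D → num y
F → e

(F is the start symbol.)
Yes, the grammar is LR(0)

A grammar is LR(0) if no state in the canonical LR(0) collection has:
  - both a shift item (dot before a terminal) and a complete item (shift-reduce conflict), or
  - two or more complete items (reduce-reduce conflict; the accept item [F' → F .] counts as a complete item here).

Augment with F' → F and build the canonical LR(0) collection (I0 = CLOSURE({[F' → . F]}), then GOTO on every symbol after a dot until no new states appear). It has 13 states:
  I0: { [D → . Y g y], [D → . num y], [F → . D e )], [F → . e], [F' → . F], [Y → . ) y] }  — shift
  I1: { [Y → ) . y] }  — shift
  I2: { [F → D . e )] }  — shift
  I3: { [F' → F .] }  — accept
  I4: { [D → Y . g y] }  — shift
  I5: { [F → e .] }  — reduce
  I6: { [D → num . y] }  — shift
  I7: { [D → num y .] }  — reduce
  I8: { [D → Y g . y] }  — shift
  I9: { [D → Y g y .] }  — reduce
  I10: { [F → D e . )] }  — shift
  I11: { [F → D e ) .] }  — reduce
  I12: { [Y → ) y .] }  — reduce

Every state is either a pure shift/goto state or contains exactly one complete item and nothing to shift — no conflicts. The grammar is LR(0).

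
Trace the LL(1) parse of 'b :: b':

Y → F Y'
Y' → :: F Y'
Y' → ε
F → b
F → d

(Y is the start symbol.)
Stack is shown with the top on the left.

Stack      Input     Action
---------------------------
Y $        b :: b $  output Y → F Y'
F Y' $     b :: b $  output F → b
b Y' $     b :: b $  match 'b'
Y' $       :: b $    output Y' → :: F Y'
:: F Y' $  :: b $    match '::'
F Y' $     b $       output F → b
b Y' $     b $       match 'b'
Y' $       $         output Y' → ε
$          $         accept

The string is accepted.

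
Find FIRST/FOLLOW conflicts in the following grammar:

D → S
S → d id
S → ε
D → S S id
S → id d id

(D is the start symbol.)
Nullable non-terminals: D, S.
FIRST sets used below: FIRST(S) = { 'd', 'id', ε }

D: nullable alternative(s) D → S; FOLLOW(D) = { $ }
  D → S: FIRST \ {ε} = { 'd', 'id' } — this is the only nullable alternative, skip
  D → S S id: FIRST \ {ε} = { 'd', 'id' } — disjoint from FOLLOW(D)

S: nullable alternative(s) S → ε; FOLLOW(S) = { $, 'd', 'id' }
  S → d id: FIRST \ {ε} = { 'd' } — overlaps FOLLOW(S) on { 'd' }: CONFLICT
  S → ε: FIRST \ {ε} = { } — this is the only nullable alternative, skip
  S → id d id: FIRST \ {ε} = { 'id' } — overlaps FOLLOW(S) on { 'id' }: CONFLICT

So the grammar has 2 FIRST/FOLLOW conflicts (marked CONFLICT above).

Answer: Yes. S → d id with FOLLOW(S) on { 'd' }; S → id d id with FOLLOW(S) on { 'id' }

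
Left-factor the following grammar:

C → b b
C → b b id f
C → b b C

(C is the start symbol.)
Left-factoring transforms A → αβ₁ | αβ₂ into A → αA' and A' → β₁ | β₂
(α is the longest common prefix among the alternatives). Repeat until
no nonterminal has two alternatives with a common prefix.

Round 1: C has alternatives sharing prefix 'b b'. Introduce C': C → b b C'
  Add: C' → ε
  Add: C' → id f
  Add: C' → C

No remaining common prefixes — done.

Resulting grammar:
C → b b C'
C' → ε
C' → id f
C' → C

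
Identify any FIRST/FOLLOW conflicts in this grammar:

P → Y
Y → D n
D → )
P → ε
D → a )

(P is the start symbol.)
No FIRST/FOLLOW conflicts.

A FIRST/FOLLOW conflict occurs when a non-terminal N has a nullable alternative N → β (β ⇒* ε) and another alternative N → α with FIRST(α) ∩ FOLLOW(N) ≠ ∅: on such a lookahead the parser cannot decide between expanding α and letting N vanish via β.

Nullable non-terminals: P.
FIRST sets used below: FIRST(Y) = { ')', 'a' }

P: nullable alternative(s) P → ε; FOLLOW(P) = { $ }
  P → Y: FIRST \ {ε} = { ')', 'a' } — disjoint from FOLLOW(P)
  P → ε: FIRST \ {ε} = { } — this is the only nullable alternative, skip

D, Y have no nullable alternative, so no FIRST/FOLLOW check is needed there.

No FIRST/FOLLOW conflicts found.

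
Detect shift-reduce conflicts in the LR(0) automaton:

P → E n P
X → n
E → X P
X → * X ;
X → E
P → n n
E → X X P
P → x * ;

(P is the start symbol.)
Yes — I2: [X → E .] vs [P → E . n P]; I5: [X → n .] vs [P → n . n]

Augment with P' → P and build the canonical LR(0) collection (I0 = CLOSURE({[P' → . P]}), then GOTO on every symbol after a dot until no new states appear). It has 19 states:
  I0: { [E → . X P], [E → . X X P], [P → . E n P], [P → . n n], [P → . x * ;], [P' → . P], [X → . * X ;], [X → . E], [X → . n] }  — shift
  I1: { [E → . X P], [E → . X X P], [X → * . X ;], [X → . * X ;], [X → . E], [X → . n] }  — shift
  I2: { [P → E . n P], [X → E .] }  — shift, reduce
  I3: { [P' → P .] }  — accept
  I4: { [E → . X P], [E → . X X P], [E → X . P], [E → X . X P], [P → . E n P], [P → . n n], [P → . x * ;], [X → . * X ;], [X → . E], [X → . n] }  — shift
  I5: { [P → n . n], [X → n .] }  — shift, reduce
  I6: { [P → x . * ;] }  — shift
  I7: { [P → x * . ;] }  — shift
  I8: { [P → x * ; .] }  — reduce
  I9: { [P → n n .] }  — reduce
  I10: { [E → X P .] }  — reduce
  I11: { [E → . X P], [E → . X X P], [E → X . P], [E → X . X P], [E → X X . P], [P → . E n P], [P → . n n], [P → . x * ;], [X → . * X ;], [X → . E], [X → . n] }  — shift
  I12: { [E → X P .], [E → X X P .] }  — 2 reduces
  I13: { [E → . X P], [E → . X X P], [P → . E n P], [P → . n n], [P → . x * ;], [P → E n . P], [X → . * X ;], [X → . E], [X → . n] }  — shift
  I14: { [P → E n P .] }  — reduce
  I15: { [X → E .] }  — reduce
  I16: { [E → . X P], [E → . X X P], [E → X . P], [E → X . X P], [P → . E n P], [P → . n n], [P → . x * ;], [X → * X . ;], [X → . * X ;], [X → . E], [X → . n] }  — shift
  I17: { [X → n .] }  — reduce
  I18: { [X → * X ; .] }  — reduce

I2 contains reduce item [X → E .] and shift item [P → E . n P] — shift-reduce conflict.
I5 contains reduce item [X → n .] and shift item [P → n . n] — shift-reduce conflict.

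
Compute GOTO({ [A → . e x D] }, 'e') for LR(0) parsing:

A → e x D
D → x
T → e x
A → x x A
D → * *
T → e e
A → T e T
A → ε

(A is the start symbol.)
{ [A → e . x D] }

GOTO(I, 'e') = CLOSURE({ [A → αX.β] : [A → α.Xβ] ∈ I, X = 'e' })

Items with dot before 'e', with the dot advanced:
  [A → . e x D] → [A → e . x D]
Closure adds nothing (no advanced item has the dot before a non-terminal).

GOTO = { [A → e . x D] }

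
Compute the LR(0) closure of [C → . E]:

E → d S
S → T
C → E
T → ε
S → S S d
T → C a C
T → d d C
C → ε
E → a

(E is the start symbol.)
To compute CLOSURE, for each item [A → α.Bβ] where B is a non-terminal, add [B → .γ] for all productions B → γ; repeat for the newly added items until nothing changes.

Start with: [C → . E]
  [C → . E] has the dot before E: add [E → . d S], [E → . a]
No further items can be added.

CLOSURE = { [C → . E], [E → . a], [E → . d S] }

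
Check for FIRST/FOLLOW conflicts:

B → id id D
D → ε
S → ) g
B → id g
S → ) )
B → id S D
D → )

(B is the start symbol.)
Nullable non-terminals: D.

D: nullable alternative(s) D → ε; FOLLOW(D) = { $ }
  D → ε: FIRST \ {ε} = { } — this is the only nullable alternative, skip
  D → ): FIRST \ {ε} = { ')' } — disjoint from FOLLOW(D)

B, S have no nullable alternative, so no FIRST/FOLLOW check is needed there.

No FIRST/FOLLOW conflicts found.

Answer: No FIRST/FOLLOW conflicts.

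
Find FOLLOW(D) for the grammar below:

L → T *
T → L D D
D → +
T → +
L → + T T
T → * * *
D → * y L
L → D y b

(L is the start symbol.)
In T → L D D: D is followed by D, add FIRST(D) \ {ε} = { '*', '+' }
In T → L D D: D is at the end, add FOLLOW(T)
In L → D y b: D is followed by y b, add FIRST(y b) \ {ε} = { 'y' }

The FOLLOW sets referred to above (computed the same way, to a fixed point):
  FOLLOW(T) = { $, '*', '+', 'y' }

Taking the union: FOLLOW(D) = { $, '*', '+', 'y' }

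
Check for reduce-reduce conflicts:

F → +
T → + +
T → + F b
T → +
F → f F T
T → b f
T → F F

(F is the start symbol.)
Yes — I5: [F → + .] vs [T → + .]; I11: [F → + .] vs [T → + + .]

A reduce-reduce conflict occurs when an LR(0) state has two complete items [A → α .] and [B → β .] — both call for a reduction, and with no lookahead the parser cannot choose between them.

Augment with F' → F and build the canonical LR(0) collection (I0 = CLOSURE({[F' → . F]}), then GOTO on every symbol after a dot until no new states appear). It has 14 states:
  I0: { [F → . +], [F → . f F T], [F' → . F] }  — shift
  I1: { [F → + .] }  — reduce
  I2: { [F' → F .] }  — accept
  I3: { [F → . +], [F → . f F T], [F → f . F T] }  — shift
  I4: { [F → . +], [F → . f F T], [F → f F . T], [T → . + +], [T → . + F b], [T → . +], [T → . F F], [T → . b f] }  — shift
  I5: { [F → + .], [F → . +], [F → . f F T], [T → + . +], [T → + . F b], [T → + .] }  — shift, 2 reduces
  I6: { [F → . +], [F → . f F T], [T → F . F] }  — shift
  I7: { [F → f F T .] }  — reduce
  I8: { [T → b . f] }  — shift
  I9: { [T → b f .] }  — reduce
  I10: { [T → F F .] }  — reduce
  I11: { [F → + .], [T → + + .] }  — 2 reduces
  I12: { [T → + F . b] }  — shift
  I13: { [T → + F b .] }  — reduce

I5 contains complete items [F → + .], [T → + .] — reduce-reduce conflict.
I11 contains complete items [F → + .], [T → + + .] — reduce-reduce conflict.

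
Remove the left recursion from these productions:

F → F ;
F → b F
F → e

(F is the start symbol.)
F → b F F'
F → e F'
F' → ; F'
F' → ε

F is directly left-recursive. The standard transformation for
  A → A α₁ | ... | A α_m | β₁ | ... | β_n
is
  A  → β₁ A' | ... | β_n A'
  A' → α₁ A' | ... | α_m A' | ε

F → b F becomes F → b F F'
F → e becomes F → e F'
F → F ; becomes F' → ; F'
Add F' → ε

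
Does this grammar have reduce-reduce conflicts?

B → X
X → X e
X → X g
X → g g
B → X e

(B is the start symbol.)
A reduce-reduce conflict occurs when an LR(0) state has two complete items [A → α .] and [B → β .] — both call for a reduction, and with no lookahead the parser cannot choose between them.

Augment with B' → B and build the canonical LR(0) collection (I0 = CLOSURE({[B' → . B]}), then GOTO on every symbol after a dot until no new states appear). It has 7 states:
  I0: { [B → . X e], [B → . X], [B' → . B], [X → . X e], [X → . X g], [X → . g g] }  — shift
  I1: { [B' → B .] }  — accept
  I2: { [B → X . e], [B → X .], [X → X . e], [X → X . g] }  — shift, reduce
  I3: { [X → g . g] }  — shift
  I4: { [X → g g .] }  — reduce
  I5: { [B → X e .], [X → X e .] }  — 2 reduces
  I6: { [X → X g .] }  — reduce

I5 contains complete items [B → X e .], [X → X e .] — reduce-reduce conflict.

Answer: Yes — I5: [B → X e .] vs [X → X e .]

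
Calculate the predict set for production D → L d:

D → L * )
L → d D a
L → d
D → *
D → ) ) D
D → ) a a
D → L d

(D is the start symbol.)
PREDICT(D → L d) = (FIRST(RHS) \ {ε}) ∪ (FOLLOW(D) if ε ∈ FIRST(RHS), i.e. RHS ⇒* ε)
FIRST(L) = { 'd' }
FIRST(L d) = { 'd' }
ε ∉ FIRST(L d), so FOLLOW(D) is not added.
PREDICT(D → L d) = { 'd' }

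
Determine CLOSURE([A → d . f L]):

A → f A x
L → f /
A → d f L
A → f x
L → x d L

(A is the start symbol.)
{ [A → d . f L] }

Start with: [A → d . f L]
The dot precedes the terminal f, so nothing is added.

CLOSURE = { [A → d . f L] }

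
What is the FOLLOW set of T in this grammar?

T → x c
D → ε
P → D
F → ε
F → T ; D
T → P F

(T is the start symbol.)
T is the start symbol, so $ ∈ FOLLOW(T).
In F → T ; D: T is followed by ';' D, add FIRST(';' D) \ {ε} = { ';' }

Taking the union: FOLLOW(T) = { $, ';' }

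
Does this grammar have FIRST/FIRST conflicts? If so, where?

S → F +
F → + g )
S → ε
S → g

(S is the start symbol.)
No FIRST/FIRST conflicts.

FIRST sets of the non-terminals at (or reachable through a nullable prefix from) the front of some alternative:
  FIRST(F) = { '+' }

Productions for S:
  S → F +: FIRST = { '+' }
  S → ε: FIRST = { ε }
  S → g: FIRST = { 'g' }
F has only one production, so no FIRST/FIRST conflict is possible there.

All alternatives of each non-terminal have pairwise disjoint FIRST sets.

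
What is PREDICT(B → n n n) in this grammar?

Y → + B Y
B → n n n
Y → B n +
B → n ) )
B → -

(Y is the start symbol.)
{ 'n' }

PREDICT(B → n n n) = (FIRST(RHS) \ {ε}) ∪ (FOLLOW(B) if ε ∈ FIRST(RHS), i.e. RHS ⇒* ε)
FIRST(n n n) = { 'n' }
ε ∉ FIRST(n n n), so FOLLOW(B) is not added.
PREDICT(B → n n n) = { 'n' }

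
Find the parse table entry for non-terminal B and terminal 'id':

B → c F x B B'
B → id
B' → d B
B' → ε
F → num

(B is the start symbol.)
B → id

To find M[B, 'id'], we find productions for B where 'id' is in the predict set (PREDICT(N → α) = (FIRST(α) \ {ε}) ∪ (FOLLOW(N) if α ⇒* ε)).

B → c F x B B': PREDICT = { 'c' }
B → id: PREDICT = { 'id' }
  'id' is in predict set, so this production goes in M[B, 'id']

M[B, 'id'] = B → id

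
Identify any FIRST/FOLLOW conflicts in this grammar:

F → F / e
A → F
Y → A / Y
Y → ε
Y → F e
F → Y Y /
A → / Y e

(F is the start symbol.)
Nullable non-terminals: Y.
FIRST sets used below: FIRST(A) = { '/' }, FIRST(F) = { '/' }

Y: nullable alternative(s) Y → ε; FOLLOW(Y) = { '/', 'e' }
  Y → A / Y: FIRST \ {ε} = { '/' } — overlaps FOLLOW(Y) on { '/' }: CONFLICT
  Y → ε: FIRST \ {ε} = { } — this is the only nullable alternative, skip
  Y → F e: FIRST \ {ε} = { '/' } — overlaps FOLLOW(Y) on { '/' }: CONFLICT

A, F have no nullable alternative, so no FIRST/FOLLOW check is needed there.

So the grammar has 2 FIRST/FOLLOW conflicts (marked CONFLICT above).

Answer: Yes. Y → A '/' Y with FOLLOW(Y) on { '/' }; Y → F e with FOLLOW(Y) on { '/' }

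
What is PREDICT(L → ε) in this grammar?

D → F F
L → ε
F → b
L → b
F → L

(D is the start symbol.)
{ $, 'b' }

PREDICT(L → ε) = (FIRST(RHS) \ {ε}) ∪ (FOLLOW(L) if ε ∈ FIRST(RHS), i.e. RHS ⇒* ε)
The right-hand side is ε (FIRST(ε) = { ε }), so the predict set is FOLLOW(L) = { $, 'b' }
PREDICT(L → ε) = { $, 'b' }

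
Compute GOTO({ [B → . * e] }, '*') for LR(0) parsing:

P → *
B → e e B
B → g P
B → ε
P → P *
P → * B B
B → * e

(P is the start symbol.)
GOTO(I, '*') = CLOSURE({ [A → αX.β] : [A → α.Xβ] ∈ I, X = '*' })

Items with dot before '*', with the dot advanced:
  [B → . * e] → [B → * . e]
Closure adds nothing (no advanced item has the dot before a non-terminal).

GOTO = { [B → * . e] }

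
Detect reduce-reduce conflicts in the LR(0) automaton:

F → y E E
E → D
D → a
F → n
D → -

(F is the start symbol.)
No reduce-reduce conflicts

Augment with F' → F and build the canonical LR(0) collection (I0 = CLOSURE({[F' → . F]}), then GOTO on every symbol after a dot until no new states appear). It has 9 states:
  I0: { [F → . n], [F → . y E E], [F' → . F] }  — shift
  I1: { [F' → F .] }  — accept
  I2: { [F → n .] }  — reduce
  I3: { [D → . -], [D → . a], [E → . D], [F → y . E E] }  — shift
  I4: { [D → - .] }  — reduce
  I5: { [E → D .] }  — reduce
  I6: { [D → . -], [D → . a], [E → . D], [F → y E . E] }  — shift
  I7: { [D → a .] }  — reduce
  I8: { [F → y E E .] }  — reduce

No state contains more than one complete item.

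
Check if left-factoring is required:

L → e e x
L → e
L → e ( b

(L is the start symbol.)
Left-factoring is needed when two productions for the same non-terminal
share a common prefix on the right-hand side.

Productions for L:
  L → e e x
  L → e
  L → e ( b

Found common prefix 'e' in productions for L

Answer: Yes, L has productions with common prefix 'e'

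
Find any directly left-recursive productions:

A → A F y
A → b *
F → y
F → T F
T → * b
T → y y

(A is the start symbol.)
Yes, A is left-recursive

Direct left recursion occurs when N → N α for some non-terminal N (the right-hand side begins with the left-hand side itself).

A → A F y: LEFT RECURSIVE (starts with A)
A → b *: starts with b
F → y: starts with y
F → T F: starts with T
T → * b: starts with '*'
T → y y: starts with y

The grammar has direct left recursion on: A.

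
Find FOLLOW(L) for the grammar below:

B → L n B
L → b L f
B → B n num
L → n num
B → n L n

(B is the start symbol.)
In B → L n B: L is followed by n B, add FIRST(n B) \ {ε} = { 'n' }
In L → b L f: L is followed by f, add FIRST(f) \ {ε} = { 'f' }
In B → n L n: L is followed by n, add FIRST(n) \ {ε} = { 'n' }

Taking the union: FOLLOW(L) = { 'f', 'n' }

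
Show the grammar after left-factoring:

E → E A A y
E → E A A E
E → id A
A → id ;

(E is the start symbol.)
E → E A A E'
E' → y
E' → E
E → id A
A → id ;

Left-factoring transforms A → αβ₁ | αβ₂ into A → αA' and A' → β₁ | β₂
(α is the longest common prefix among the alternatives). Repeat until
no nonterminal has two alternatives with a common prefix.

Round 1: E has alternatives sharing prefix 'E A A'. Introduce E': E → E A A E'
  Add: E' → y
  Add: E' → E

No remaining common prefixes — done.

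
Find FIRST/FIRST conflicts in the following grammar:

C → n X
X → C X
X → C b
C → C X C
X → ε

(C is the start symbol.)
A FIRST/FIRST conflict occurs when two productions N → α and N → β for the same non-terminal have FIRST(α) ∩ FIRST(β) ≠ ∅ (with ε ∈ FIRST of a nullable right-hand side, so two nullable alternatives also conflict).

FIRST sets of the non-terminals at (or reachable through a nullable prefix from) the front of some alternative:
  FIRST(C) = { 'n' }

Productions for C:
  C → n X: FIRST = { 'n' }
  C → C X C: FIRST = { 'n' }
Productions for X:
  X → C X: FIRST = { 'n' }
  X → C b: FIRST = { 'n' }
  X → ε: FIRST = { ε }

Conflict for C: C → n X and C → C X C
  Overlap: { 'n' }
Conflict for X: X → C X and X → C b
  Overlap: { 'n' }

Answer: Yes. C → n X / C → C X C on { 'n' }; X → C X / X → C b on { 'n' }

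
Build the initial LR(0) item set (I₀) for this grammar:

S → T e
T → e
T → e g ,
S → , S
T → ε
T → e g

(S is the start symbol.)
{ [S → . , S], [S → . T e], [S' → . S], [T → . e g ,], [T → . e g], [T → . e], [T → .] }

First, augment the grammar with S' → S
I₀ = CLOSURE({ [S' → . S] }):
  [S' → . S] has the dot before S: add [S → . T e], [S → . , S]
  [S → . T e] has the dot before T: add [T → . e], [T → . e g ,], [T → .], [T → . e g]
No further items can be added.

I₀ = { [S → . , S], [S → . T e], [S' → . S], [T → . e g ,], [T → . e g], [T → . e], [T → .] }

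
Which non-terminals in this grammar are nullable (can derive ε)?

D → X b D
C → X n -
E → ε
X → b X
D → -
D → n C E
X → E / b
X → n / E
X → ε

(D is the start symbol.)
ε-productions: E → ε, X → ε
So E, X are immediately nullable.
No further non-terminal can be added: every production for the remaining non-terminals contains a terminal or a non-nullable non-terminal.
Nullable = { 'E', 'X' }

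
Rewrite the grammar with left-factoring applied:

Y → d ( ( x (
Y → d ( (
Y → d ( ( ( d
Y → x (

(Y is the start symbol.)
Y → d ( ( Y'
Y' → x (
Y' → ε
Y' → ( d
Y → x (

Left-factoring transforms A → αβ₁ | αβ₂ into A → αA' and A' → β₁ | β₂
(α is the longest common prefix among the alternatives). Repeat until
no nonterminal has two alternatives with a common prefix.

Round 1: Y has alternatives sharing prefix 'd ( ('. Introduce Y': Y → d ( ( Y'
  Add: Y' → x (
  Add: Y' → ε
  Add: Y' → ( d

No remaining common prefixes — done.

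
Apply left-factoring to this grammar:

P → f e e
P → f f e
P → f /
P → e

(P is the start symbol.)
P → f P'
P' → e e
P' → f e
P' → /
P → e

Left-factoring transforms A → αβ₁ | αβ₂ into A → αA' and A' → β₁ | β₂
(α is the longest common prefix among the alternatives). Repeat until
no nonterminal has two alternatives with a common prefix.

Round 1: P has alternatives sharing prefix 'f'. Introduce P': P → f P'
  Add: P' → e e
  Add: P' → f e
  Add: P' → /

No remaining common prefixes — done.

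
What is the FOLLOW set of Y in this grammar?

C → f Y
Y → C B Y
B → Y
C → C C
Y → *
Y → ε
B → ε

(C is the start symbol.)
To compute FOLLOW(Y), find every occurrence of Y on a right-hand side N → α Y β: add FIRST(β) \ {ε}, and if β is empty or nullable also add FOLLOW(N). Iterate to a fixed point.

In C → f Y: Y is at the end, add FOLLOW(C)
In Y → C B Y: Y is at the end; this adds FOLLOW(Y) to itself — nothing new
In B → Y: Y is at the end, add FOLLOW(B)

The FOLLOW sets referred to above (computed the same way, to a fixed point):
  FOLLOW(C) = { $, '*', 'f' }
  FOLLOW(B) = { $, '*', 'f' }

Taking the union: FOLLOW(Y) = { $, '*', 'f' }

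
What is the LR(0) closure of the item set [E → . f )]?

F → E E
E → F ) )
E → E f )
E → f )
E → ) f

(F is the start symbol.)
Start with: [E → . f )]
The dot precedes the terminal f, so nothing is added.

CLOSURE = { [E → . f )] }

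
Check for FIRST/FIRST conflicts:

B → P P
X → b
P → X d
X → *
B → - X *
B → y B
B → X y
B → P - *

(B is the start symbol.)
Yes. B → P P / B → X y on { '*', 'b' }; B → P P / B → P '-' '*' on { '*', 'b' }; B → X y / B → P '-' '*' on { '*', 'b' }

A FIRST/FIRST conflict occurs when two productions N → α and N → β for the same non-terminal have FIRST(α) ∩ FIRST(β) ≠ ∅ (with ε ∈ FIRST of a nullable right-hand side, so two nullable alternatives also conflict).

FIRST sets of the non-terminals at (or reachable through a nullable prefix from) the front of some alternative:
  FIRST(P) = { '*', 'b' }
  FIRST(X) = { '*', 'b' }

Productions for B:
  B → P P: FIRST = { '*', 'b' }
  B → - X *: FIRST = { '-' }
  B → y B: FIRST = { 'y' }
  B → X y: FIRST = { '*', 'b' }
  B → P - *: FIRST = { '*', 'b' }
Productions for X:
  X → b: FIRST = { 'b' }
  X → *: FIRST = { '*' }
P has only one production, so no FIRST/FIRST conflict is possible there.

Conflict for B: B → P P and B → X y
  Overlap: { '*', 'b' }
Conflict for B: B → P P and B → P - *
  Overlap: { '*', 'b' }
Conflict for B: B → X y and B → P - *
  Overlap: { '*', 'b' }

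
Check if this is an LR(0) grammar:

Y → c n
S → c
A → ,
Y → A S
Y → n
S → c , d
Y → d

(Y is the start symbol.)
A grammar is LR(0) if no state in the canonical LR(0) collection has:
  - both a shift item (dot before a terminal) and a complete item (shift-reduce conflict), or
  - two or more complete items (reduce-reduce conflict; the accept item [Y' → Y .] counts as a complete item here).

Augment with Y' → Y and build the canonical LR(0) collection (I0 = CLOSURE({[Y' → . Y]}), then GOTO on every symbol after a dot until no new states appear). It has 12 states:
  I0: { [A → . ,], [Y → . A S], [Y → . c n], [Y → . d], [Y → . n], [Y' → . Y] }  — shift
  I1: { [A → , .] }  — reduce
  I2: { [S → . c , d], [S → . c], [Y → A . S] }  — shift
  I3: { [Y' → Y .] }  — accept
  I4: { [Y → c . n] }  — shift
  I5: { [Y → d .] }  — reduce
  I6: { [Y → n .] }  — reduce
  I7: { [Y → c n .] }  — reduce
  I8: { [Y → A S .] }  — reduce
  I9: { [S → c . , d], [S → c .] }  — shift, reduce
  I10: { [S → c , . d] }  — shift
  I11: { [S → c , d .] }  — reduce

Conflict in state I9:
  Shift-reduce conflict between [S → c .] and [S → c . , d]
So the grammar is NOT LR(0).

Answer: No. Shift-reduce conflict between [S → c .] and [S → c . , d]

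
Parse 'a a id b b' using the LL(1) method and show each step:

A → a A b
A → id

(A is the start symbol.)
LL(1) parsing maintains a stack (initially the start symbol over $) and the input. At each step: if the stack top is a terminal, match it against the current input token; if it is a non-terminal N, replace it with the RHS of M[N, lookahead] (the unique production whose predict set contains the lookahead).

Stack is shown with the top on the left.

Stack      Input         Action
-------------------------------
A $        a a id b b $  output A → a A b
a A b $    a a id b b $  match 'a'
A b $      a id b b $    output A → a A b
a A b b $  a id b b $    match 'a'
A b b $    id b b $      output A → id
id b b $   id b b $      match 'id'
b b $      b b $         match 'b'
b $        b $           match 'b'
$          $             accept

The string is accepted.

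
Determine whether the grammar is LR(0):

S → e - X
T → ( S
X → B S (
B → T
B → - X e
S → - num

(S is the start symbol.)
A grammar is LR(0) if no state in the canonical LR(0) collection has:
  - both a shift item (dot before a terminal) and a complete item (shift-reduce conflict), or
  - two or more complete items (reduce-reduce conflict; the accept item [S' → S .] counts as a complete item here).

Augment with S' → S and build the canonical LR(0) collection (I0 = CLOSURE({[S' → . S]}), then GOTO on every symbol after a dot until no new states appear). It has 16 states:
  I0: { [S → . - num], [S → . e - X], [S' → . S] }  — shift
  I1: { [S → - . num] }  — shift
  I2: { [S' → S .] }  — accept
  I3: { [S → e . - X] }  — shift
  I4: { [B → . - X e], [B → . T], [S → e - . X], [T → . ( S], [X → . B S (] }  — shift
  I5: { [S → . - num], [S → . e - X], [T → ( . S] }  — shift
  I6: { [B → - . X e], [B → . - X e], [B → . T], [T → . ( S], [X → . B S (] }  — shift
  I7: { [S → . - num], [S → . e - X], [X → B . S (] }  — shift
  I8: { [B → T .] }  — reduce
  I9: { [S → e - X .] }  — reduce
  I10: { [X → B S . (] }  — shift
  I11: { [X → B S ( .] }  — reduce
  I12: { [B → - X . e] }  — shift
  I13: { [B → - X e .] }  — reduce
  I14: { [T → ( S .] }  — reduce
  I15: { [S → - num .] }  — reduce

Every state is either a pure shift/goto state or contains exactly one complete item and nothing to shift — no conflicts. The grammar is LR(0).

Answer: Yes, the grammar is LR(0)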